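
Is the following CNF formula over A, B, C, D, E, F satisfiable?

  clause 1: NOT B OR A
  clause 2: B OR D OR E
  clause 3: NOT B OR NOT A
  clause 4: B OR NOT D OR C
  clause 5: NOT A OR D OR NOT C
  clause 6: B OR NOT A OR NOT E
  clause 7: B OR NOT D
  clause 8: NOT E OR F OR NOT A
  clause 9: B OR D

Case B = false:
(NOT D) alone gives D = false.
That conflicts with the unit clause (D).
Undo B and try B = true.
(A) alone gives A = true.
That conflicts with the unit clause (NOT A).
Neither B = true nor B = false works.
No assignment satisfies every clause.

No, unsatisfiable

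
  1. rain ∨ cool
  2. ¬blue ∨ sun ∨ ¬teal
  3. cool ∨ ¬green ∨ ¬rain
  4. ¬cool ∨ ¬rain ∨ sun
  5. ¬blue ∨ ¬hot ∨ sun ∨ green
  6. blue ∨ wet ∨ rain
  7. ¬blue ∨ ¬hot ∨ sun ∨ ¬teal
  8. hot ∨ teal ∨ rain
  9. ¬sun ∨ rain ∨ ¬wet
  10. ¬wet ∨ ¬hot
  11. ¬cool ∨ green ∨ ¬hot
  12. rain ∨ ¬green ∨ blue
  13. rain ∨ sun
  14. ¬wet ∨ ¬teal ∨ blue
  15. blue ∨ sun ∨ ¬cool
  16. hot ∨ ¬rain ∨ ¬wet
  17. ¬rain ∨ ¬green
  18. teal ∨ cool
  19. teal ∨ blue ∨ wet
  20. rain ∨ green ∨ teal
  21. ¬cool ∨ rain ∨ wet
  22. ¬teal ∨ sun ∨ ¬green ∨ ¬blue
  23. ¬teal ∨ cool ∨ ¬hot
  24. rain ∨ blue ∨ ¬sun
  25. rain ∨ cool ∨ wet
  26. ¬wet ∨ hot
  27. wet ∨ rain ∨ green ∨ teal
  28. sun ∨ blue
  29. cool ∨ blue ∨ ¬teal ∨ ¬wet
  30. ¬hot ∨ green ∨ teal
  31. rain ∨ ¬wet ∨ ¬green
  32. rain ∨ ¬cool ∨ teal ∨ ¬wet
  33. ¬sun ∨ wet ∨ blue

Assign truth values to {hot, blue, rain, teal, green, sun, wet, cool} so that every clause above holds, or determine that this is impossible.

Case rain = True:
(¬green) alone gives green = False.
Case cool = True:
(sun) alone gives sun = True.
(¬hot) alone gives hot = False.
(¬wet) alone gives wet = False.
(blue) alone gives blue = True.
Every clause is now satisfied; teal is unconstrained.

hot=False,  blue=True,  rain=True,  teal=True,  green=False,  sun=True,  wet=False,  cool=True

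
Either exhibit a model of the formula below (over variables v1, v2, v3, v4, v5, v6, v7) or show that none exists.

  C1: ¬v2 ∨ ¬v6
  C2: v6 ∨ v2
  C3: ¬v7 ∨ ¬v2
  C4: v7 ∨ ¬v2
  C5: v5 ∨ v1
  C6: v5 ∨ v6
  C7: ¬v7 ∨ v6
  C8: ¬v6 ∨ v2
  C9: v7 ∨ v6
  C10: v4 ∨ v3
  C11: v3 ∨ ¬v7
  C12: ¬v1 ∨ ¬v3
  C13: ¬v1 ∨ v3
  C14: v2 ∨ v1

UNSATISFIABLE

Suppose v2 = False.
Unit clause (v6) forces v6 = True.
Now (¬v6) is unsatisfied and unit — conflict.
That branch fails; take v2 = True instead.
Unit clause (¬v6) forces v6 = False.
Unit clause (¬v7) forces v7 = False.
Now (v7) is unsatisfied and unit — conflict.
Neither v2 = True nor v2 = False works.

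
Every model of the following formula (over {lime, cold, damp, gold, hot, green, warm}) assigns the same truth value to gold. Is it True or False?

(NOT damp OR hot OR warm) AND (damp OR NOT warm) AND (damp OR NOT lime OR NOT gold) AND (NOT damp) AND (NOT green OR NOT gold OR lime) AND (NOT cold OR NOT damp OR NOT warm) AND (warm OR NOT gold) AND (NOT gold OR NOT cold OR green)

False

Suppose gold = true.
Unit clause (NOT damp) forces damp = false.
Unit clause (NOT warm) forces warm = false.
But (warm) is also a unit clause — contradiction.
So every satisfying assignment has gold = False.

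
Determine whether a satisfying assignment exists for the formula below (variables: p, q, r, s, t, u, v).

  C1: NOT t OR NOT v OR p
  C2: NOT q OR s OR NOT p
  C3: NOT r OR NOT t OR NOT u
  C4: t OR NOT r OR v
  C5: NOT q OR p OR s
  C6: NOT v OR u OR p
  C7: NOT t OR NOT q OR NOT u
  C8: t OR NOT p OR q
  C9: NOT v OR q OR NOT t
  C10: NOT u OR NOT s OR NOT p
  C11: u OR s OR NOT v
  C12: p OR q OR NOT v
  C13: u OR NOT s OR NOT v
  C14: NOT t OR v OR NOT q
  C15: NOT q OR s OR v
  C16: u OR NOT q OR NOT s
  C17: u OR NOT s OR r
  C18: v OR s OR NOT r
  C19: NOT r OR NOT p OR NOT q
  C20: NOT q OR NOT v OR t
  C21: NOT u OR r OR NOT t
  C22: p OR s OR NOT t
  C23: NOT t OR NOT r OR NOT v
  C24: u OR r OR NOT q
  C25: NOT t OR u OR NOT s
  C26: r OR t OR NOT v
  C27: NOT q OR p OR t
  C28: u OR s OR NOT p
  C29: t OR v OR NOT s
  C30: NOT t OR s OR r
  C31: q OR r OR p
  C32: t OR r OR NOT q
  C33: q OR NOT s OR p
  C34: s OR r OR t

No, unsatisfiable

Try t = false.
Try r = false.
The clause (NOT v) is unit, so v = false.
The clause (NOT s) is unit, so s = false.
Now (s) is unsatisfied and unit — conflict.
So r must be the other value — set r = true.
The clause (v) is unit, so v = true.
The clause (NOT q) is unit, so q = false.
The clause (NOT p) is unit, so p = false.
Now (p) is unsatisfied and unit — conflict.
Both values of r lead to a conflict.
So t must be the other value — set t = true.
Try v = false.
The clause (NOT q) is unit, so q = false.
Try r = false.
The clause (NOT u) is unit, so u = false.
The clause (NOT s) is unit, so s = false.
Now (s) is unsatisfied and unit — conflict.
So r must be the other value — set r = true.
The clause (NOT u) is unit, so u = false.
The clause (s) is unit, so s = true.
Now (NOT s) is unsatisfied and unit — conflict.
Both values of r lead to a conflict.
So v must be the other value — set v = true.
The clause (p) is unit, so p = true.
The clause (q) is unit, so q = true.
The clause (s) is unit, so s = true.
The clause (NOT u) is unit, so u = false.
Now (u) is unsatisfied and unit — conflict.
Both values of v lead to a conflict.
Both values of t lead to a conflict.
No assignment satisfies every clause.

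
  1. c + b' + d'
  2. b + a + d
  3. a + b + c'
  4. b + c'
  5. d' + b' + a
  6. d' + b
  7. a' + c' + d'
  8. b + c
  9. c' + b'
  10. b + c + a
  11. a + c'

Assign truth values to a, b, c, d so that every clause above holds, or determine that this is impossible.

Case b = 1:
From the singleton clause (c'), c = 0.
From the singleton clause (d'), d = 0.
Every clause is now satisfied; a is unconstrained.

a ↦ 1; b ↦ 1; c ↦ 0; d ↦ 0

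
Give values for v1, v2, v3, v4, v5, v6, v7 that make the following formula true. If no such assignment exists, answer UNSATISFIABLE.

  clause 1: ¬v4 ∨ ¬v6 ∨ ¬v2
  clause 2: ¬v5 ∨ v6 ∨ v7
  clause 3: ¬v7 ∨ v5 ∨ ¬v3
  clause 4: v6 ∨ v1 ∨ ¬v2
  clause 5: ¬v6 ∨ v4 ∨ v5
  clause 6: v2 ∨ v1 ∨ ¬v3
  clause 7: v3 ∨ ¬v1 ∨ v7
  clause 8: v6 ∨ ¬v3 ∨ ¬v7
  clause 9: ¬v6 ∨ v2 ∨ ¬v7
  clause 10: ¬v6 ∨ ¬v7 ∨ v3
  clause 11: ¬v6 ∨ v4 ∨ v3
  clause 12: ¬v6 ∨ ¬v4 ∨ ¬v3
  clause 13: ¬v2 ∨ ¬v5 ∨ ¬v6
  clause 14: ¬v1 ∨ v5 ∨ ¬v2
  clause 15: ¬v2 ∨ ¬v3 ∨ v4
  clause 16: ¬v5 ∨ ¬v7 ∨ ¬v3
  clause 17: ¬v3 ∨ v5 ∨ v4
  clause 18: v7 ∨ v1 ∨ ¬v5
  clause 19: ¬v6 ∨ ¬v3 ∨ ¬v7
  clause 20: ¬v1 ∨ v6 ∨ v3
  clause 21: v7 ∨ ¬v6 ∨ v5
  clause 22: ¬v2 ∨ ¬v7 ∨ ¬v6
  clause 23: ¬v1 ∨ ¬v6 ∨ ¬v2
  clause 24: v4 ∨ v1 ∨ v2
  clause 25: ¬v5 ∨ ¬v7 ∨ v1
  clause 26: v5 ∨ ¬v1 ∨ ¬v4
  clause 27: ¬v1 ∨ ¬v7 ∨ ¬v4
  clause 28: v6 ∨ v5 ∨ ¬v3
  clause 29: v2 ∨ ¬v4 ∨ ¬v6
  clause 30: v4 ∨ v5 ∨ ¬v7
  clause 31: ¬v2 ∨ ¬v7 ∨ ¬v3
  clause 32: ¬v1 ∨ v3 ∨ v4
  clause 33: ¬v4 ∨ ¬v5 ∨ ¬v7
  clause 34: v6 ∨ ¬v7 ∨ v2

v1=False; v2=False; v3=False; v4=True; v5=False; v6=False; v7=False

Suppose v4 = True.
Suppose v6 = False.
Suppose v5 = False.
The clause (¬v1) is unit, so v1 = False.
The clause (¬v2) is unit, so v2 = False.
The clause (¬v3) is unit, so v3 = False.
The clause (¬v7) is unit, so v7 = False.
This assignment satisfies each clause.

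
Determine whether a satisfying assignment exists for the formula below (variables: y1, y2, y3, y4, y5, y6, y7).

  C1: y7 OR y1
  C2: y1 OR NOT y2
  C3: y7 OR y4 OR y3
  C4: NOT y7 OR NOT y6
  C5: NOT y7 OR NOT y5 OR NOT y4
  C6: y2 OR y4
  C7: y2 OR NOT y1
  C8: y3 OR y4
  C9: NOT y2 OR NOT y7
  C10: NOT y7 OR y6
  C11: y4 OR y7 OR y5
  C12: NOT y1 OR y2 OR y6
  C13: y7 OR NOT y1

Unsatisfiable

Branch on y7: set y7 = true.
From the singleton clause (NOT y6), y6 = false.
That conflicts with the unit clause (y6).
That branch fails; take y7 = false instead.
From the singleton clause (y1), y1 = true.
That conflicts with the unit clause (NOT y1).
Both values of y7 lead to a conflict.
No assignment satisfies every clause.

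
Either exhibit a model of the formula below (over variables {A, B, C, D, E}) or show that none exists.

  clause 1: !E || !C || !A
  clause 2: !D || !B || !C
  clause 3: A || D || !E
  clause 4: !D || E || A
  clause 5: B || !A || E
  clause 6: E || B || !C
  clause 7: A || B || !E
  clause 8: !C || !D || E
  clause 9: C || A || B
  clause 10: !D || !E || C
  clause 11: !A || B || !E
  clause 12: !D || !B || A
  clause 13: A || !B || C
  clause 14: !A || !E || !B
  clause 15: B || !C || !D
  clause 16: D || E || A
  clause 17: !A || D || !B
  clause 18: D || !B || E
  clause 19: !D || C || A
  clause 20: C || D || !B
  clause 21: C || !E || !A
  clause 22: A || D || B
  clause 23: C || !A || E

Suppose E = false.
Suppose D = false.
Unit clause (A) forces A = true.
Unit clause (B) forces B = true.
That conflicts with the unit clause (!B).
Backtrack on D: now try D = true.
Unit clause (A) forces A = true.
Unit clause (B) forces B = true.
Unit clause (!C) forces C = false.
That conflicts with the unit clause (C).
Both values of D lead to a conflict.
Backtrack on E: now try E = true.
Suppose C = false.
Unit clause (!D) forces D = false.
Unit clause (A) forces A = true.
That conflicts with the unit clause (!A).
Backtrack on C: now try C = true.
Unit clause (!A) forces A = false.
Unit clause (D) forces D = true.
Unit clause (!B) forces B = false.
That conflicts with the unit clause (B).
Both values of C lead to a conflict.
Both values of E lead to a conflict.

UNSATISFIABLE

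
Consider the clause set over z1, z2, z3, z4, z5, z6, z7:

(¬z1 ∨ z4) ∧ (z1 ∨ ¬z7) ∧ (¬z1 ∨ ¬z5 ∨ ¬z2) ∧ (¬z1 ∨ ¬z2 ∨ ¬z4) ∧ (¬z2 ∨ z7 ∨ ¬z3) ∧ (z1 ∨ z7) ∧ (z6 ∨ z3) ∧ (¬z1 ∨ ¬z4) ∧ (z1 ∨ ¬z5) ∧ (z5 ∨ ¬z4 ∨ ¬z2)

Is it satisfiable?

Suppose z1 = False.
(¬z7) alone gives z7 = False.
That conflicts with the unit clause (z7).
That branch fails; take z1 = True instead.
(z4) alone gives z4 = True.
That conflicts with the unit clause (¬z4).
Either choice for z1 ends in contradiction.
No assignment satisfies every clause.

No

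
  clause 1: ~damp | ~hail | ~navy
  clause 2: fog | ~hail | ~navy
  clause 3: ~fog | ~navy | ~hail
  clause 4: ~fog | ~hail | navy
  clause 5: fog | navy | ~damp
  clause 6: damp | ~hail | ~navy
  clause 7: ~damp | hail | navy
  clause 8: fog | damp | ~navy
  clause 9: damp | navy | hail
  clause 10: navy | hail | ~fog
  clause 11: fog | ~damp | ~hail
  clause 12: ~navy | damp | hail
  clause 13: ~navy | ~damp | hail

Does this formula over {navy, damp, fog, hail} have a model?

Satisfiable

Case damp = 0:
Case hail = 1:
Unit clause (~navy) forces navy = 0.
Unit clause (~fog) forces fog = 0.
This assignment satisfies each clause.
A satisfying assignment: navy ↦ 0, damp ↦ 0, fog ↦ 0, hail ↦ 1.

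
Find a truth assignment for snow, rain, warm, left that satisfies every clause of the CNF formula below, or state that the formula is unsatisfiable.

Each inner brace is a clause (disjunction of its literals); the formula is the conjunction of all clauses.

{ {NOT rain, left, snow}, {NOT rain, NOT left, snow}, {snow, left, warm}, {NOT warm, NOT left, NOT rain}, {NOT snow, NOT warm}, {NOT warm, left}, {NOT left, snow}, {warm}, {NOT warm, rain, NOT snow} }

From the singleton clause (warm), warm = true.
From the singleton clause (NOT snow), snow = false.
From the singleton clause (left), left = true.
But (NOT left) is also a unit clause — contradiction.

UNSATISFIABLE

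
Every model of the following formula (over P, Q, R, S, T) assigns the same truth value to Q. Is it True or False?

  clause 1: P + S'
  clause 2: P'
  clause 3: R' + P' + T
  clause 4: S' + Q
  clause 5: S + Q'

Suppose Q = 1.
(P') alone gives P = 0.
(S') alone gives S = 0.
That conflicts with the unit clause (S).
So every satisfying assignment has Q = False.

False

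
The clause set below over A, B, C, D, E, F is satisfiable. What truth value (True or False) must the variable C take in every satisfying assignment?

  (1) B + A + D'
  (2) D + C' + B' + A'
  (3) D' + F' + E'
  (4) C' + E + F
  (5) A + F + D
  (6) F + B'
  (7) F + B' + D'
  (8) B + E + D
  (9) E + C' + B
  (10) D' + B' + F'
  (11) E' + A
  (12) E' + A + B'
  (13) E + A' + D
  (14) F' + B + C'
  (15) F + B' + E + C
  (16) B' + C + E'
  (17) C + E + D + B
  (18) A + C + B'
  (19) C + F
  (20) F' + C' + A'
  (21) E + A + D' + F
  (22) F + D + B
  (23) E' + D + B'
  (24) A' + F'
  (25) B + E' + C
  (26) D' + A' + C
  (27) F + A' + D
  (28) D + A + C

Suppose C = 0.
(F) alone gives F = 1.
(A') alone gives A = 0.
(E') alone gives E = 0.
(B') alone gives B = 0.
(D') alone gives D = 0.
But (D) is also a unit clause — contradiction.
So every satisfying assignment has C = True.

True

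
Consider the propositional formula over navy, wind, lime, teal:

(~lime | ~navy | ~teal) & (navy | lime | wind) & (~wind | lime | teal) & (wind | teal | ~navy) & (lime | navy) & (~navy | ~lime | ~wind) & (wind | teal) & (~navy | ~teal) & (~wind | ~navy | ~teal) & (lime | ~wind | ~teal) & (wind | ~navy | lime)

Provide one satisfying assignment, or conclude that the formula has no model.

navy ↦ 0,  wind ↦ 1,  lime ↦ 1,  teal ↦ 0

Case lime = 1:
Case navy = 0:
Case wind = 1:
All clauses hold; teal can take either value.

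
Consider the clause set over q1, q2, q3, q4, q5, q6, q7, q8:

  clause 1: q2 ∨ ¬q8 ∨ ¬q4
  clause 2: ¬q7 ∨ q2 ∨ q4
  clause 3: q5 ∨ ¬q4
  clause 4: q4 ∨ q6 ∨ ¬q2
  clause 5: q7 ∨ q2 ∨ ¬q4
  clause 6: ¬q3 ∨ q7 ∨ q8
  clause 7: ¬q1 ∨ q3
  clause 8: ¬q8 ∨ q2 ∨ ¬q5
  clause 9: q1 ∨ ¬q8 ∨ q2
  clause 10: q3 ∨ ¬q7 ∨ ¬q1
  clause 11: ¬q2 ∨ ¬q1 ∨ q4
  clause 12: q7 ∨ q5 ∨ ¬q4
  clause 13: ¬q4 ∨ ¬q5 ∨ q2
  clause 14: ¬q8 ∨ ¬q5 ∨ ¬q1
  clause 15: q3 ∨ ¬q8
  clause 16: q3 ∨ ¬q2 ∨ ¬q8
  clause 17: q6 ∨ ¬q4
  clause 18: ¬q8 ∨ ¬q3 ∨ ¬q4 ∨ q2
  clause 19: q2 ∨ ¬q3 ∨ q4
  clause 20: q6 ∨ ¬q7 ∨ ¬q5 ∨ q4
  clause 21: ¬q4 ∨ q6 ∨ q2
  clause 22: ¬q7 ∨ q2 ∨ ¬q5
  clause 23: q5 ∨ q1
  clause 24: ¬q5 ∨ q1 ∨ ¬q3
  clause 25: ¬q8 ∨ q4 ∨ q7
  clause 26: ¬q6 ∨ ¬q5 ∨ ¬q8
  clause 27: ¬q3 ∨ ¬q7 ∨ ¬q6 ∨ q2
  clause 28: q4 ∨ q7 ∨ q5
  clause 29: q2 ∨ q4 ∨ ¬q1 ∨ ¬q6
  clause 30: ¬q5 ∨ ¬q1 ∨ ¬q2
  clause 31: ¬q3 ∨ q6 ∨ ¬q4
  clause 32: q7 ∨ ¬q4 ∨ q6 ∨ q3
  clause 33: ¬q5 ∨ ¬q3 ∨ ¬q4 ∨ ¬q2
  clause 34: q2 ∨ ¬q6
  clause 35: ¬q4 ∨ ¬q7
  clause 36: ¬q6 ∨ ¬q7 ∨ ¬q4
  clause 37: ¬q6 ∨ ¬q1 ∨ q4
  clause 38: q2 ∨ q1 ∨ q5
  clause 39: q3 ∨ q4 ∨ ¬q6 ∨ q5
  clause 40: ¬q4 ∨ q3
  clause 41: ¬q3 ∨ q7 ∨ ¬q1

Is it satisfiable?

Yes

Suppose q5 = True.
Suppose q1 = False.
(¬q3) alone gives q3 = False.
(¬q8) alone gives q8 = False.
(¬q4) alone gives q4 = False.
Suppose q7 = False.
Suppose q6 = True.
(q2) alone gives q2 = True.
This assignment satisfies each clause.
A satisfying assignment: q1: False; q2: True; q3: False; q4: False; q5: True; q6: True; q7: False; q8: False.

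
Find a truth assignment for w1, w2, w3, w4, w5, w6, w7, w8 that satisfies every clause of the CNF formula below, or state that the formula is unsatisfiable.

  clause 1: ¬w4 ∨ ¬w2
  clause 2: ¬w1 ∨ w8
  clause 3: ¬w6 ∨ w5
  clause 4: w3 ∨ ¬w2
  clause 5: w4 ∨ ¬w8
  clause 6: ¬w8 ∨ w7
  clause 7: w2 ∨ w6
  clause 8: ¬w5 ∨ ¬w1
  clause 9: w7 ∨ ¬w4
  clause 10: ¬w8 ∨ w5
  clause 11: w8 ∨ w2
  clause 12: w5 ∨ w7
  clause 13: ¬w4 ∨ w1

Branch on w4: set w4 = False.
(¬w8) alone gives w8 = False.
(¬w1) alone gives w1 = False.
(w2) alone gives w2 = True.
(w3) alone gives w3 = True.
Branch on w6: set w6 = True.
(w5) alone gives w5 = True.
All clauses hold; w7 can take either value.

w1=False,  w2=True,  w3=True,  w4=False,  w5=True,  w6=True,  w7=False,  w8=False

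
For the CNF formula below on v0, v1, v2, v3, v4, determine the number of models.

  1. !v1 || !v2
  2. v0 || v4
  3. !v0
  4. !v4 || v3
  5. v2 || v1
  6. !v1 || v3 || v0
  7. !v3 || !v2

1

There are 2^5 = 32 truth assignments over (v0, v1, v2, v3, v4).
Split on v1. With v1 = true, the clauses containing v1 are satisfied and !v1 drops from the rest; 1 of the 2^4 = 16 assignments to the other variables satisfy what remains.
With v1 = false, by the same count on the reduced clause set, 0 assignments work.
(One model: v0=F, v1=T, v2=F, v3=T, v4=T.)
Total: 1 + 0 = 1.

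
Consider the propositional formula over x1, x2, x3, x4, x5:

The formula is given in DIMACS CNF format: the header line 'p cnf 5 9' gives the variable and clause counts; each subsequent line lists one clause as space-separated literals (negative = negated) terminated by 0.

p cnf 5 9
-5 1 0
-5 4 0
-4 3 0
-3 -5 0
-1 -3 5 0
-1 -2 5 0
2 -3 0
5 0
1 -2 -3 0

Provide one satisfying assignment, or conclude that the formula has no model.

UNSATISFIABLE

From the singleton clause (x5), x5 = True.
From the singleton clause (x1), x1 = True.
From the singleton clause (x4), x4 = True.
From the singleton clause (x3), x3 = True.
Now (¬x3) is unsatisfied and unit — conflict.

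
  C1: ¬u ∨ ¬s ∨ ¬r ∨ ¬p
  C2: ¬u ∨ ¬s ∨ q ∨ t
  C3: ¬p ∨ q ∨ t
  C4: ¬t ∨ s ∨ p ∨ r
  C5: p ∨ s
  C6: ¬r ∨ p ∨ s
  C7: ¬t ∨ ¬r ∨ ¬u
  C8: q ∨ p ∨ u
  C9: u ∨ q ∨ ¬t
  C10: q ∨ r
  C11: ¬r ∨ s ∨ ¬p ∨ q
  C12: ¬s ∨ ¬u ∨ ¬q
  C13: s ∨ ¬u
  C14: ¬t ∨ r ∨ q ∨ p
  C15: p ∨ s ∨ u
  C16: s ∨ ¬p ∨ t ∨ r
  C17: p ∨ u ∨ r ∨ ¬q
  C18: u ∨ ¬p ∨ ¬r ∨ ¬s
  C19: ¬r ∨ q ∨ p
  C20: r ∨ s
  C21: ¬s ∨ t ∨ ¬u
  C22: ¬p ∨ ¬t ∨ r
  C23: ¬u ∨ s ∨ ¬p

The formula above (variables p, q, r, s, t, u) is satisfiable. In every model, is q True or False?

Suppose q = False.
From the singleton clause (r), r = True.
From the singleton clause (p), p = True.
From the singleton clause (t), t = True.
From the singleton clause (¬u), u = False.
Now (u) is unsatisfied and unit — conflict.
So every satisfying assignment has q = True.

True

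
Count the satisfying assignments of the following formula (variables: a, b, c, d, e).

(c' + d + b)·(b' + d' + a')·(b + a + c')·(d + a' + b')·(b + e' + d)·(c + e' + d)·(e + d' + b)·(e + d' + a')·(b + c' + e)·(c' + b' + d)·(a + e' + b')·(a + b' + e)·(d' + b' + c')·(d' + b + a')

3

There are 2^5 = 32 truth assignments over (a, b, c, d, e).
Split on a. With a = 1, the clauses containing a are satisfied and a' drops from the rest; 1 of the 2^4 = 16 assignments to the other variables satisfy what remains.
With a = 0, by the same count on the reduced clause set, 2 assignments work.
Total: 1 + 2 = 3.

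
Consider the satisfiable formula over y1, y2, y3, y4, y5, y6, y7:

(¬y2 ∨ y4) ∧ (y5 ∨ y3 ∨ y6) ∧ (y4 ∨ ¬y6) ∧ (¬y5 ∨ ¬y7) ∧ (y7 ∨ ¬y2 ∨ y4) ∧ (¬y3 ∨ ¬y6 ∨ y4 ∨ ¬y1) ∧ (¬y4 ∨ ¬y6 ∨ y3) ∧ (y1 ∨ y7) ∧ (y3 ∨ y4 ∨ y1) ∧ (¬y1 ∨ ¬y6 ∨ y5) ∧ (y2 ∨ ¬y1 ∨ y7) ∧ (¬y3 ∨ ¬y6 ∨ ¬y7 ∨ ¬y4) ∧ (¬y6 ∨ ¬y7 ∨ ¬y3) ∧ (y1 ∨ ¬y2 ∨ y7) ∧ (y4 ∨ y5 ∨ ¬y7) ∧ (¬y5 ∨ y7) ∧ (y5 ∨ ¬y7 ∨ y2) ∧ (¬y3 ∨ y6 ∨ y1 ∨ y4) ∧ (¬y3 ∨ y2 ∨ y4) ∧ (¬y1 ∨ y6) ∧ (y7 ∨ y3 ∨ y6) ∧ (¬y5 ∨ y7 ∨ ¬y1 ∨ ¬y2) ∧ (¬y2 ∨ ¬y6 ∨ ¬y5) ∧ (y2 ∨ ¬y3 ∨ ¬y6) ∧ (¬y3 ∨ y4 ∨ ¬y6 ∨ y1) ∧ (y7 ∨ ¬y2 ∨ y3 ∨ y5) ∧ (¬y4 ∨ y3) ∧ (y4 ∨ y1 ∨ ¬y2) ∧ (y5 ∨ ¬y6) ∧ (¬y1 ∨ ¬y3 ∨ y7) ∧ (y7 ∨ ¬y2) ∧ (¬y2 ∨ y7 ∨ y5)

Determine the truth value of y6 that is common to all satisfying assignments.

False

Suppose y6 = True.
The clause (y4) is unit, so y4 = True.
The clause (y3) is unit, so y3 = True.
The clause (¬y7) is unit, so y7 = False.
The clause (y1) is unit, so y1 = True.
That conflicts with the unit clause (¬y1).
So every satisfying assignment has y6 = False.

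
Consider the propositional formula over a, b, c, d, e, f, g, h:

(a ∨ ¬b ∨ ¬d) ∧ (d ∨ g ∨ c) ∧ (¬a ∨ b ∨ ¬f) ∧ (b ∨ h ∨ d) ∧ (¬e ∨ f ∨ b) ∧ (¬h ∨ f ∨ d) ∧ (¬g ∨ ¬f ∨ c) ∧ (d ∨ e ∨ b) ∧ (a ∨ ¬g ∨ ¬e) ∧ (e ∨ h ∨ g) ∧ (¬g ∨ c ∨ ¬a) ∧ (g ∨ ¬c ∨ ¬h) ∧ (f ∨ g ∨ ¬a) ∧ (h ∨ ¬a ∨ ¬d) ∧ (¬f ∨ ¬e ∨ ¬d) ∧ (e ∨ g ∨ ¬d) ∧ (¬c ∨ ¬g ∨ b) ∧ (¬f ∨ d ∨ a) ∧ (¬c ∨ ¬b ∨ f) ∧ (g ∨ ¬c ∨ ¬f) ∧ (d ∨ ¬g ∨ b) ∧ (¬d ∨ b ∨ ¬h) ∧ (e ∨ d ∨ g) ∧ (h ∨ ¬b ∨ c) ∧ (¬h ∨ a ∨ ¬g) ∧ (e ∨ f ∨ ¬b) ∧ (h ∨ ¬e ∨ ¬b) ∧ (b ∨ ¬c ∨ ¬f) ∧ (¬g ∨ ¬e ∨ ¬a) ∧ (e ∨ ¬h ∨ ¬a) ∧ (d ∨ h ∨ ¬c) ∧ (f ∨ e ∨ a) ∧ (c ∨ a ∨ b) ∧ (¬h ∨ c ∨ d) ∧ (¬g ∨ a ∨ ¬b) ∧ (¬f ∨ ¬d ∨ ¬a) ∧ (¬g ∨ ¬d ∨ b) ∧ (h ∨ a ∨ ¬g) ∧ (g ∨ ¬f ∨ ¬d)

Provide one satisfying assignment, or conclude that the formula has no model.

UNSATISFIABLE

Branch on a: set a = True.
Branch on b: set b = True.
Branch on g: set g = False.
(f) alone gives f = True.
(¬c) alone gives c = False.
(d) alone gives d = True.
But (¬d) is also a unit clause — contradiction.
Backtrack on g: now try g = True.
(c) alone gives c = True.
(f) alone gives f = True.
(¬e) alone gives e = False.
(¬h) alone gives h = False.
(¬d) alone gives d = False.
But (d) is also a unit clause — contradiction.
Both values of g lead to a conflict.
Backtrack on b: now try b = False.
(¬f) alone gives f = False.
(¬e) alone gives e = False.
(d) alone gives d = True.
(g) alone gives g = True.
But (¬g) is also a unit clause — contradiction.
Both values of b lead to a conflict.
Backtrack on a: now try a = False.
Branch on b: set b = False.
(c) alone gives c = True.
(¬g) alone gives g = False.
(¬h) alone gives h = False.
(d) alone gives d = True.
(e) alone gives e = True.
(f) alone gives f = True.
But (¬f) is also a unit clause — contradiction.
Backtrack on b: now try b = True.
(¬d) alone gives d = False.
(¬f) alone gives f = False.
(¬h) alone gives h = False.
(¬c) alone gives c = False.
But (c) is also a unit clause — contradiction.
Both values of b lead to a conflict.
Both values of a lead to a conflict.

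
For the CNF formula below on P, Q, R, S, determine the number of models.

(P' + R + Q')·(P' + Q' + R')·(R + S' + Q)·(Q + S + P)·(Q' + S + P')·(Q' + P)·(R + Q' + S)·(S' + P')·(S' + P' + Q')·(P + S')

There are 2^4 = 16 truth assignments over (P, Q, R, S).
Check each against the 10 clauses (columns in the order P, Q, R, S):
  F F F F  ✗ fails (Q + S + P)
  F F F T  ✗ fails (R + S' + Q)
  F F T F  ✗ fails (Q + S + P)
  F F T T  ✗ fails (P + S')
  F T F F  ✗ fails (Q' + P)
  F T F T  ✗ fails (Q' + P)
  F T T F  ✗ fails (Q' + P)
  F T T T  ✗ fails (Q' + P)
  T F F F  ✓ satisfies all
  T F F T  ✗ fails (R + S' + Q)
  T F T F  ✓ satisfies all
  T F T T  ✗ fails (S' + P')
  T T F F  ✗ fails (P' + R + Q')
  T T F T  ✗ fails (P' + R + Q')
  T T T F  ✗ fails (P' + Q' + R')
  T T T T  ✗ fails (P' + Q' + R')
2 of the 16 rows are models.

2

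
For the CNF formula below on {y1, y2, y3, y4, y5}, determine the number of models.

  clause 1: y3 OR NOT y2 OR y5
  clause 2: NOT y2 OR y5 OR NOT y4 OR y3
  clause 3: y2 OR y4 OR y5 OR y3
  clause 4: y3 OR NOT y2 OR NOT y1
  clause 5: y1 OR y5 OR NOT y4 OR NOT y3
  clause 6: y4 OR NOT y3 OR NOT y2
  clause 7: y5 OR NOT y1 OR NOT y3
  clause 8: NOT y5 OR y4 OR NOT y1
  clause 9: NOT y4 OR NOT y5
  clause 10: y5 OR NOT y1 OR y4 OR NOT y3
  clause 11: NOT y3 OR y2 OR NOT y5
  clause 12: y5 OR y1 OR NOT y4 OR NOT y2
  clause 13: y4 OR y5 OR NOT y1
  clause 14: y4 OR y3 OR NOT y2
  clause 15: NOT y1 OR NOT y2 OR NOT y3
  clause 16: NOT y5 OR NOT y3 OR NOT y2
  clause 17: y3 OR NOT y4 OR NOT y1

3

There are 2^5 = 32 truth assignments over (y1, y2, y3, y4, y5).
Split on y1. With y1 = true, the clauses containing y1 are satisfied and NOT y1 drops from the rest; 0 of the 2^4 = 16 assignments to the other variables satisfy what remains.
With y1 = false, by the same count on the reduced clause set, 3 assignments work.
Total: 0 + 3 = 3.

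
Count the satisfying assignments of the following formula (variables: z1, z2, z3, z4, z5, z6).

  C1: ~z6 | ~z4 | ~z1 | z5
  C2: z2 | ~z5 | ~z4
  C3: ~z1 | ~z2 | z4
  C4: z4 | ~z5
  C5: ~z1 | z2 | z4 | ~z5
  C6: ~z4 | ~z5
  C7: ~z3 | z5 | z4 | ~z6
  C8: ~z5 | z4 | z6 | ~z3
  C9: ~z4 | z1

13

There are 2^6 = 64 truth assignments over (z1, z2, z3, z4, z5, z6).
Split on z6. With z6 = 1, the clauses containing z6 are satisfied and ~z6 drops from the rest; 3 of the 2^5 = 32 assignments to the other variables satisfy what remains.
With z6 = 0, by the same count on the reduced clause set, 10 assignments work.
Total: 3 + 10 = 13.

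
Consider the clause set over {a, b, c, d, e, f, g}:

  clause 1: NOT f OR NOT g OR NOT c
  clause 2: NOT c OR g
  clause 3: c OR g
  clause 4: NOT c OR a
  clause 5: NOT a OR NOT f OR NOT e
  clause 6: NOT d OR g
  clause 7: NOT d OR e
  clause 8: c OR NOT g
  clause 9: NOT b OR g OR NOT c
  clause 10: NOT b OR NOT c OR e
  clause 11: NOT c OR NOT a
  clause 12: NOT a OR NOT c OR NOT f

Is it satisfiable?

Unsatisfiable

Try c = false.
The clause (g) is unit, so g = true.
Now (NOT g) is unsatisfied and unit — conflict.
So c must be the other value — set c = true.
The clause (g) is unit, so g = true.
The clause (NOT f) is unit, so f = false.
The clause (a) is unit, so a = true.
Now (NOT a) is unsatisfied and unit — conflict.
Both values of c lead to a conflict.
No assignment satisfies every clause.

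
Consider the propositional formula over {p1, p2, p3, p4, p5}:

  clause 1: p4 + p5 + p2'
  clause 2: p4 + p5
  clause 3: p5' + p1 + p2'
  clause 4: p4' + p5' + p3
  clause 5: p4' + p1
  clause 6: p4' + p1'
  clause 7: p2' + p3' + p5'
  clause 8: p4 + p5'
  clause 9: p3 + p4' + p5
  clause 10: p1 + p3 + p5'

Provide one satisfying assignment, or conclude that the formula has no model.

UNSATISFIABLE

Suppose p4 = 1.
The clause (p1) is unit, so p1 = 1.
That conflicts with the unit clause (p1').
Undo p4 and try p4 = 0.
The clause (p5) is unit, so p5 = 1.
That conflicts with the unit clause (p5').
Both values of p4 lead to a conflict.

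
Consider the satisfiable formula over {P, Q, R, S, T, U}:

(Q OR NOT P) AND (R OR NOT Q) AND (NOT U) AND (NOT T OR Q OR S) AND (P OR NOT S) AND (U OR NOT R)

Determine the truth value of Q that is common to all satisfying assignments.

Suppose Q = true.
From the singleton clause (R), R = true.
From the singleton clause (NOT U), U = false.
That conflicts with the unit clause (U).
So every satisfying assignment has Q = False.

False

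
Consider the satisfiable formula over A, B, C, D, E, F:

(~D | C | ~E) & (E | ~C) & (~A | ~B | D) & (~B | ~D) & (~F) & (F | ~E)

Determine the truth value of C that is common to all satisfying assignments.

False

Suppose C = 1.
(E) alone gives E = 1.
(~F) alone gives F = 0.
But (F) is also a unit clause — contradiction.
So every satisfying assignment has C = False.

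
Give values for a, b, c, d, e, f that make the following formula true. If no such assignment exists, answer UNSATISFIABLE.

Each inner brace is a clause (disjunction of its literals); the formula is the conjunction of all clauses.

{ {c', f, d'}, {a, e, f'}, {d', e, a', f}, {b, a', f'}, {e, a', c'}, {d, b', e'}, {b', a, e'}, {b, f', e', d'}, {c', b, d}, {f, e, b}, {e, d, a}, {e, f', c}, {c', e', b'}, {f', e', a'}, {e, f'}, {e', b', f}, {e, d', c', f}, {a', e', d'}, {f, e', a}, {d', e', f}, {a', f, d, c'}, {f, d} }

a ↦ 0; b ↦ 0; c ↦ 0; d ↦ 0; e ↦ 1; f ↦ 1

Suppose e = 1.
Suppose d = 0.
From the singleton clause (b'), b = 0.
From the singleton clause (c'), c = 0.
From the singleton clause (f), f = 1.
From the singleton clause (a'), a = 0.
All clauses are satisfied.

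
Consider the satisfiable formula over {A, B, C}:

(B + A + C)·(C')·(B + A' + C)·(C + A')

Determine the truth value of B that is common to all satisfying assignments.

True

Suppose B = 0.
The clause (C') is unit, so C = 0.
The clause (A) is unit, so A = 1.
Now (A') is unsatisfied and unit — conflict.
So every satisfying assignment has B = True.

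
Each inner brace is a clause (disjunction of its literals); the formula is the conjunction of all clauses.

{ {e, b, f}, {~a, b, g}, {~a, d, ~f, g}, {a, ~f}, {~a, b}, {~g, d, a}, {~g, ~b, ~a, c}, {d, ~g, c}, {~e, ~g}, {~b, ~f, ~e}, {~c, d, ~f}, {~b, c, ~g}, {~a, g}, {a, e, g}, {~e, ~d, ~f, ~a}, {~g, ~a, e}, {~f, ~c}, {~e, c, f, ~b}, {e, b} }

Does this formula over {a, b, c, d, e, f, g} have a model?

Satisfiable

Branch on a: set a = 0.
(~f) alone gives f = 0.
Branch on e: set e = 0.
(b) alone gives b = 1.
(g) alone gives g = 1.
(d) alone gives d = 1.
(c) alone gives c = 1.
This assignment satisfies each clause.
A satisfying assignment: a=0, b=1, c=1, d=1, e=0, f=0, g=1.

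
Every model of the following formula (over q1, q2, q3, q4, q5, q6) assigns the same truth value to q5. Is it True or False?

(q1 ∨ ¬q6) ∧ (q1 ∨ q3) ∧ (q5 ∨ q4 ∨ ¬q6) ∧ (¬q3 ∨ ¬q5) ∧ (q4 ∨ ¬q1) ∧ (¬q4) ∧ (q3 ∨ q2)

False

Suppose q5 = True.
The clause (¬q3) is unit, so q3 = False.
The clause (q1) is unit, so q1 = True.
The clause (q4) is unit, so q4 = True.
Now (¬q4) is unsatisfied and unit — conflict.
So every satisfying assignment has q5 = False.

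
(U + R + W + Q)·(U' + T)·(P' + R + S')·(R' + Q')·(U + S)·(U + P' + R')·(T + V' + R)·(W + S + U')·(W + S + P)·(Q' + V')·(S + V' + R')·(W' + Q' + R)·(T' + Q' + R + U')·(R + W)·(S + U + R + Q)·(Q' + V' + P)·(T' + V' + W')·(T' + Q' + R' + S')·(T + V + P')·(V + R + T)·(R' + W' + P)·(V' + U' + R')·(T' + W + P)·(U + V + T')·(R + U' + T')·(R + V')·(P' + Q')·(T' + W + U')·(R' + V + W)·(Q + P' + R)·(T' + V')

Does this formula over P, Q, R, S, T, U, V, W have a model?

Satisfiable

Try U = 1.
The clause (T) is unit, so T = 1.
The clause (R) is unit, so R = 1.
The clause (Q') is unit, so Q = 0.
The clause (V') is unit, so V = 0.
The clause (W) is unit, so W = 1.
The clause (P) is unit, so P = 1.
All clauses hold; S can take either value.
A satisfying assignment: P: 1, Q: 0, R: 1, S: 1, T: 1, U: 1, V: 0, W: 1.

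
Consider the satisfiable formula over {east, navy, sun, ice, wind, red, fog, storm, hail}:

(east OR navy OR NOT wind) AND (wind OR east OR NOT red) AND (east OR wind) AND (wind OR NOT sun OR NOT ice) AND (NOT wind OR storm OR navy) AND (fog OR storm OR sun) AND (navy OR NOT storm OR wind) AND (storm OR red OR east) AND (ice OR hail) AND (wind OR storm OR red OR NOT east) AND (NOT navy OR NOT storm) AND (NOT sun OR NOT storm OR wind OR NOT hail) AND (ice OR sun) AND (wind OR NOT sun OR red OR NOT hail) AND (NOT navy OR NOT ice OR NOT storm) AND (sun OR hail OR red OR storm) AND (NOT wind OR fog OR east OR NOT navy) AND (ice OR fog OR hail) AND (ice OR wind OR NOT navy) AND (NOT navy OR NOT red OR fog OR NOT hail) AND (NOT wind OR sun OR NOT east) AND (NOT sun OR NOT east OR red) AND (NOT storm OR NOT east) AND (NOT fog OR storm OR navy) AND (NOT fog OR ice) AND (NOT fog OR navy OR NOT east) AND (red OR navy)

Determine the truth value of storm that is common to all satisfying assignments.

False

Suppose storm = true.
(NOT navy) alone gives navy = false.
(wind) alone gives wind = true.
(east) alone gives east = true.
Now (NOT east) is unsatisfied and unit — conflict.
So every satisfying assignment has storm = False.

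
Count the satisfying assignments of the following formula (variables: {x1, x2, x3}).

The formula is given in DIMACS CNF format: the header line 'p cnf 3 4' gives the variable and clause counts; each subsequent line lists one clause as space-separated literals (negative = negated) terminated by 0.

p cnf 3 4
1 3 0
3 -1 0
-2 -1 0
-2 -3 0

2

There are 2^3 = 8 truth assignments over (x1, x2, x3).
Check each against the 4 clauses (columns in the order x1, x2, x3):
  F F F  ✗ fails (x1 ∨ x3)
  F F T  ✓ satisfies all
  F T F  ✗ fails (x1 ∨ x3)
  F T T  ✗ fails (¬x2 ∨ ¬x3)
  T F F  ✗ fails (x3 ∨ ¬x1)
  T F T  ✓ satisfies all
  T T F  ✗ fails (x3 ∨ ¬x1)
  T T T  ✗ fails (¬x2 ∨ ¬x1)
2 of the 8 rows are models.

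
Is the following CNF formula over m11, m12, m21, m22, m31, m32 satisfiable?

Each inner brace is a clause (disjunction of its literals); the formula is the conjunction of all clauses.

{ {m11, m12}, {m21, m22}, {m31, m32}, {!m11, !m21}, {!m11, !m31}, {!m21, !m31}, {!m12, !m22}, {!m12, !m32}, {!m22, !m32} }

Case m11 = true:
Unit clause (!m21) forces m21 = false.
Unit clause (m22) forces m22 = true.
Unit clause (!m31) forces m31 = false.
Unit clause (m32) forces m32 = true.
But (!m32) is also a unit clause — contradiction.
Undo m11 and try m11 = false.
Unit clause (m12) forces m12 = true.
Unit clause (!m22) forces m22 = false.
Unit clause (m21) forces m21 = true.
Unit clause (!m31) forces m31 = false.
Unit clause (m32) forces m32 = true.
But (!m32) is also a unit clause — contradiction.
Either choice for m11 ends in contradiction.
No assignment satisfies every clause.

Unsatisfiable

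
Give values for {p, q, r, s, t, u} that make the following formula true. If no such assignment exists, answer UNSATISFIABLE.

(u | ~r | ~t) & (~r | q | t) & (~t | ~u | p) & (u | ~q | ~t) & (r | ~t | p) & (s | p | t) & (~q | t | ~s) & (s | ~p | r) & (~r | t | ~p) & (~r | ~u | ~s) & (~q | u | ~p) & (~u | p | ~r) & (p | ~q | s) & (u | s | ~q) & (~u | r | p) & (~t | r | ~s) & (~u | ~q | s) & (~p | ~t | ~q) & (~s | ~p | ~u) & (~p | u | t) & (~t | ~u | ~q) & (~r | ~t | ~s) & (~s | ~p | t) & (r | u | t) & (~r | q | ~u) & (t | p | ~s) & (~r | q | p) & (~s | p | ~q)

UNSATISFIABLE

Try u = 1.
Try t = 0.
Try r = 0.
From the singleton clause (p), p = 1.
From the singleton clause (s), s = 1.
That conflicts with the unit clause (~s).
Backtrack on r: now try r = 1.
From the singleton clause (q), q = 1.
From the singleton clause (~s), s = 0.
That conflicts with the unit clause (s).
Either choice for r ends in contradiction.
Backtrack on t: now try t = 1.
From the singleton clause (p), p = 1.
From the singleton clause (~q), q = 0.
From the singleton clause (~s), s = 0.
From the singleton clause (r), r = 1.
That conflicts with the unit clause (~r).
Either choice for t ends in contradiction.
Backtrack on u: now try u = 0.
Try r = 0.
From the singleton clause (t), t = 1.
From the singleton clause (~q), q = 0.
From the singleton clause (p), p = 1.
From the singleton clause (s), s = 1.
That conflicts with the unit clause (~s).
Backtrack on r: now try r = 1.
From the singleton clause (~t), t = 0.
From the singleton clause (q), q = 1.
From the singleton clause (~s), s = 0.
That conflicts with the unit clause (s).
Either choice for r ends in contradiction.
Either choice for u ends in contradiction.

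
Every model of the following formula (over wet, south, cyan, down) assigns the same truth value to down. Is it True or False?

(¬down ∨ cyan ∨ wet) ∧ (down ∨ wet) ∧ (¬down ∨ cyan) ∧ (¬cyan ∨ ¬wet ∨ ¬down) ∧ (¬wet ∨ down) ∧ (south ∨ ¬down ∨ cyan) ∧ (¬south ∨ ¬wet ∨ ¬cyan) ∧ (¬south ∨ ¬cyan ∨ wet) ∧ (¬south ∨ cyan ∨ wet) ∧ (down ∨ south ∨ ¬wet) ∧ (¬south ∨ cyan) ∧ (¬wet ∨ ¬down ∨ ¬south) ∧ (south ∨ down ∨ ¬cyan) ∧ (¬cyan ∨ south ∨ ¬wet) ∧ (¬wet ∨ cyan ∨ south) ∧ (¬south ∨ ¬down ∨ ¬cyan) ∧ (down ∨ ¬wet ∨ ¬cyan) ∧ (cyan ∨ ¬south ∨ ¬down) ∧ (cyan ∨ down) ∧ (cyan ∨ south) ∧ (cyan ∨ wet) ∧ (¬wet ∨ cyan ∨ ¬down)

Suppose down = False.
(wet) alone gives wet = True.
Now (¬wet) is unsatisfied and unit — conflict.
So every satisfying assignment has down = True.

True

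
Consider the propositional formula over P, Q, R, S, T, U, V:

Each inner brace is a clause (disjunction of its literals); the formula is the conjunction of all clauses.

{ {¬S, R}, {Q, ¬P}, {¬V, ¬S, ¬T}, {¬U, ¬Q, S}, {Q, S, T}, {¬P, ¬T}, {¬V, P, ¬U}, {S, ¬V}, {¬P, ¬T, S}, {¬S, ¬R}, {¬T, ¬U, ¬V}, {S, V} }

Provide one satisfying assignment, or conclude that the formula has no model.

Case S = False:
Unit clause (¬V) forces V = False.
That conflicts with the unit clause (V).
Backtrack on S: now try S = True.
Unit clause (R) forces R = True.
That conflicts with the unit clause (¬R).
Either choice for S ends in contradiction.

UNSATISFIABLE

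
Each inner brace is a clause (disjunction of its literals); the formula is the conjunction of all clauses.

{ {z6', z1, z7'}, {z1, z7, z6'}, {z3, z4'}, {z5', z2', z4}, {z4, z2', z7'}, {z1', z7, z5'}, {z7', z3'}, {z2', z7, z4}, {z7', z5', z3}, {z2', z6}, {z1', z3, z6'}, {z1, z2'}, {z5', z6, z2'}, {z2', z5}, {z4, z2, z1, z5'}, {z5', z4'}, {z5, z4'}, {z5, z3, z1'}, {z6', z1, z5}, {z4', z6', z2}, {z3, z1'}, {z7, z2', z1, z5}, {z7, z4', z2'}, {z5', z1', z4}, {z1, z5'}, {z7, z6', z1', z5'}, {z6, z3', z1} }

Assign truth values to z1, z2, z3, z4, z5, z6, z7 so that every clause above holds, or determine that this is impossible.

Branch on z3: set z3 = 0.
Unit clause (z4') forces z4 = 0.
Unit clause (z1') forces z1 = 0.
Unit clause (z2') forces z2 = 0.
Unit clause (z5') forces z5 = 0.
Unit clause (z6') forces z6 = 0.
All clauses hold; z7 can take either value.

z1: 0; z2: 0; z3: 0; z4: 0; z5: 0; z6: 0; z7: 1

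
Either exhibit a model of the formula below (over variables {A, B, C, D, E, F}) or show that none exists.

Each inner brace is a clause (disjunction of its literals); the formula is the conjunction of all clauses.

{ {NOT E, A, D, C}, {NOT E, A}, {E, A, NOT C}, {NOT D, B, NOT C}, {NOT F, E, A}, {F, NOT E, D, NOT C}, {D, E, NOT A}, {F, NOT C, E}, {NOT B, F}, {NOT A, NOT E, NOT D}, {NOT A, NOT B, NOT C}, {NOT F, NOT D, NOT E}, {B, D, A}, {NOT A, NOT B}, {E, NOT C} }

A ↦ true; B ↦ false; C ↦ false; D ↦ false; E ↦ true; F ↦ true

Branch on E: set E = true.
Unit clause (A) forces A = true.
Unit clause (NOT D) forces D = false.
Unit clause (NOT B) forces B = false.
Branch on F: set F = true.
All clauses hold; C can take either value.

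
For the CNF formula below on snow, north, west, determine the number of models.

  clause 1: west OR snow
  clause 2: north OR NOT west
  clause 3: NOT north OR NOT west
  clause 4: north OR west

There are 2^3 = 8 truth assignments over (snow, north, west).
Split on snow. With snow = true, the clauses containing snow are satisfied and NOT snow drops from the rest; 1 of the 2^2 = 4 assignments to the other variables satisfy what remains.
With snow = false, by the same count on the reduced clause set, 0 assignments work.
(One model: snow=T, north=T, west=F.)
Total: 1 + 0 = 1.

1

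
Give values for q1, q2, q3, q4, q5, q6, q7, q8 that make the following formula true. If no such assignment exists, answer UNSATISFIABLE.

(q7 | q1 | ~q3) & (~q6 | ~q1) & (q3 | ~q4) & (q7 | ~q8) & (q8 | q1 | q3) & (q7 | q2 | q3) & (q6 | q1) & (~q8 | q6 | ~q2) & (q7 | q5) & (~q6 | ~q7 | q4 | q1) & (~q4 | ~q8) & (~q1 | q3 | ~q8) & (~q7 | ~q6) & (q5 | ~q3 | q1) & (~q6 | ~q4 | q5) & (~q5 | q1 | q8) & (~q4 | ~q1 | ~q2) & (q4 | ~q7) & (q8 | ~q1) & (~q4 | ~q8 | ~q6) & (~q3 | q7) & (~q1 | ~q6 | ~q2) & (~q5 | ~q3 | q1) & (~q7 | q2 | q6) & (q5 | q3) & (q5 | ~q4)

Branch on q6: set q6 = 0.
From the singleton clause (q1), q1 = 1.
From the singleton clause (q8), q8 = 1.
From the singleton clause (q7), q7 = 1.
From the singleton clause (~q2), q2 = 0.
But (q2) is also a unit clause — contradiction.
Undo q6 and try q6 = 1.
From the singleton clause (~q1), q1 = 0.
From the singleton clause (~q7), q7 = 0.
From the singleton clause (~q3), q3 = 0.
From the singleton clause (~q4), q4 = 0.
From the singleton clause (~q8), q8 = 0.
But (q8) is also a unit clause — contradiction.
Either choice for q6 ends in contradiction.

UNSATISFIABLE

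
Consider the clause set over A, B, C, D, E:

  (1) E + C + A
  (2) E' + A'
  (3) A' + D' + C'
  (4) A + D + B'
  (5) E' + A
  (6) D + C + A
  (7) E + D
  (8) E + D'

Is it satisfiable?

No

Suppose E = 0.
Unit clause (D) forces D = 1.
But (D') is also a unit clause — contradiction.
So E must be the other value — set E = 1.
Unit clause (A') forces A = 0.
But (A) is also a unit clause — contradiction.
Neither E = 1 nor E = 0 works.
No assignment satisfies every clause.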